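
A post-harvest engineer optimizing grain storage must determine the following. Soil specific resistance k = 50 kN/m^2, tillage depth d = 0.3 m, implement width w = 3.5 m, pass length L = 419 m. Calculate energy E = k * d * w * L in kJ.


E = k * d * w * L
  = 50 * 0.3 * 3.5 * 419
  = 21997.50 kJ


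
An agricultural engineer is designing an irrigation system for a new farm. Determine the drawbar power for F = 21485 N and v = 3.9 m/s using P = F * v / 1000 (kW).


P = F * v / 1000
  = 21485 * 3.9 / 1000
  = 83791.50 / 1000
  = 83.79 kW


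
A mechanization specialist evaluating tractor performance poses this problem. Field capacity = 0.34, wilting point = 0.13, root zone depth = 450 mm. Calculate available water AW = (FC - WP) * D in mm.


AW = (FC - WP) * D
   = (0.34 - 0.13) * 450
   = 0.21 * 450
   = 94.50 mm


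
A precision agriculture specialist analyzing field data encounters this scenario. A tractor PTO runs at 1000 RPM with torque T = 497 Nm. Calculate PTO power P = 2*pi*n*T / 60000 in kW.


P = 2*pi*n*T / 60000
  = 2*pi * 1000 * 497 / 60000
  = 3122743.10 / 60000
  = 52.05 kW


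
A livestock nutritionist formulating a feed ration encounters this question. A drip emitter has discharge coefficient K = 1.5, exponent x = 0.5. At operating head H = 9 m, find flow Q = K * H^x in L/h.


Q = K * H^x
  = 1.5 * 9^0.5
  = 1.5 * 3
  = 4.50 L/h


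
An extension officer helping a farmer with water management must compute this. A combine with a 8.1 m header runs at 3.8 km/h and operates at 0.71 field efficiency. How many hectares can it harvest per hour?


C = w * v * eta_f / 10
  = 8.1 * 3.8 * 0.71 / 10
  = 21.85 / 10
  = 2.19 ha/h


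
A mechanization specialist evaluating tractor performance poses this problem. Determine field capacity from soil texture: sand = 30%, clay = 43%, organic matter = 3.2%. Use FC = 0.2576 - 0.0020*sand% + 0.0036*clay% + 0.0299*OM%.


FC = 0.2576 - 0.0020*30 + 0.0036*43 + 0.0299*3.2
   = 0.2576 - 0.0600 + 0.1548 + 0.0957
   = 0.4481


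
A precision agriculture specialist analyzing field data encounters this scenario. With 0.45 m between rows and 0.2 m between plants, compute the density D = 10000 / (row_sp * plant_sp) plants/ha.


D = 10000 / (row_sp * plant_sp)
  = 10000 / (0.45 * 0.2)
  = 10000 / 0.0900
  = 111111.11 plants/ha


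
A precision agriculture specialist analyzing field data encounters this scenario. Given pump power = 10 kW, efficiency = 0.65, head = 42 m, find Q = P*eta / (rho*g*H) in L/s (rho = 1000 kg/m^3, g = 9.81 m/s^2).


Q = (P * 1000 * eta) / (rho * g * H)
  = (10 * 1000 * 0.65) / (1000 * 9.81 * 42)
  = 6500 / 412020
  = 0.01578 m^3/s = 15.78 L/s


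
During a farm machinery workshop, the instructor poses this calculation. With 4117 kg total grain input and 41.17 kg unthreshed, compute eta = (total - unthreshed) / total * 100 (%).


eta = (total - unthreshed) / total * 100
    = (4117 - 41.17) / 4117 * 100
    = 4075.83 / 4117 * 100
    = 99%


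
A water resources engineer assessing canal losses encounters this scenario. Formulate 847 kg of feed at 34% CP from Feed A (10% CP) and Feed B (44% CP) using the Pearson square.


parts_A = CP_b - target = 44 - 34 = 10
parts_B = target - CP_a = 34 - 10 = 24
total_parts = 10 + 24 = 34
Feed A = 847 * 10 / 34 = 249.12 kg
Feed B = 847 * 24 / 34 = 597.88 kg

249.12 kg


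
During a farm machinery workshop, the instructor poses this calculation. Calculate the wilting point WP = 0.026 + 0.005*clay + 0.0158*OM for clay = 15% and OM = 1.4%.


WP = 0.026 + 0.005*15 + 0.0158*1.4
   = 0.026 + 0.0750 + 0.0221
   = 0.1231


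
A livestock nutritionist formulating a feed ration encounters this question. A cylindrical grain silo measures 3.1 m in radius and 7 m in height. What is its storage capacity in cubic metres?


V = pi * r^2 * h
  = pi * 3.1^2 * 7
  = pi * 9.61 * 7
  = 211.33 m^3


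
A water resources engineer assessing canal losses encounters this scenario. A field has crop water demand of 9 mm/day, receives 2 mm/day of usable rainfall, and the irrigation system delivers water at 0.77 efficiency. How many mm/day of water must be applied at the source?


IWR = (ETc - Pe) / Ea
    = (9 - 2) / 0.77
    = 7 / 0.77
    = 9.09 mm/day


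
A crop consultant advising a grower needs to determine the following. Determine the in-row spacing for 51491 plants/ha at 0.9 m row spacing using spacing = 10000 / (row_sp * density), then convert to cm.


spacing = 10000 / (row_sp * density)
        = 10000 / (0.9 * 51491)
        = 10000 / 46341.90
        = 0.21579 m = 21.58 cm


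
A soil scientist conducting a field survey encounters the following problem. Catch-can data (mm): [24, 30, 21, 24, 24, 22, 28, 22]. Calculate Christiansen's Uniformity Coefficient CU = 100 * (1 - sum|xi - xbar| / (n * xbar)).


xbar = 195 / 8 = 24.375
sum|xi - xbar| = 18.500
CU = 100 * (1 - 18.500 / (8 * 24.375))
   = 100 * (1 - 0.0949)
   = 90.51%


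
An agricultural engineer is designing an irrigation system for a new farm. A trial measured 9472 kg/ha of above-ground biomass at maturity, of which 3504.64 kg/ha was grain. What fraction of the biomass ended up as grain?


HI = grain_yield / biomass
   = 3504.64 / 9472
   = 0.37


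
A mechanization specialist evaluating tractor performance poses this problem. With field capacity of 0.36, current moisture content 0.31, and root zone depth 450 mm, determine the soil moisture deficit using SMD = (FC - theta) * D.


SMD = (FC - theta) * D
    = (0.36 - 0.31) * 450
    = 0.050 * 450
    = 22.50 mm


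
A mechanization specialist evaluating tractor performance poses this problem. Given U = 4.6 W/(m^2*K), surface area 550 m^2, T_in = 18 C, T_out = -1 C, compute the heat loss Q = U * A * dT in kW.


dT = 18 - (-1) = 19 K
Q = U * A * dT
  = 4.6 * 550 * 19
  = 48070 W = 48.07 kW


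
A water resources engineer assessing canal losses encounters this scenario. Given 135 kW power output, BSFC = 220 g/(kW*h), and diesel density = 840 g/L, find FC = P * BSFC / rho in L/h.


FC = P * BSFC / rho_fuel
   = 135 * 220 / 840
   = 29700 / 840
   = 35.36 L/h


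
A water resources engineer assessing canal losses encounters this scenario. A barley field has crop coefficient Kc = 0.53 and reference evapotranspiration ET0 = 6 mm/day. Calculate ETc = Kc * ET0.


ETc = Kc * ET0
    = 0.53 * 6
    = 3.18 mm/day


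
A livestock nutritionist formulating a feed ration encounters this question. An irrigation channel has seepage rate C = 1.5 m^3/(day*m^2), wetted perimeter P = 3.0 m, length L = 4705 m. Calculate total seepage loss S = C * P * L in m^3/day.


S = C * P * L
  = 1.5 * 3.0 * 4705
  = 21172.50 m^3/day


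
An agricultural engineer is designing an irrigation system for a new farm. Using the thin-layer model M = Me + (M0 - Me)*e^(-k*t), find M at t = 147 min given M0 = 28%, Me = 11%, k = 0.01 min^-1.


M = Me + (M0 - Me) * e^(-k*t)
  = 11 + (28 - 11) * e^(-0.01*147)
  = 11 + 17 * e^(-1.470)
  = 11 + 17 * 0.22993
  = 11 + 3.9087
  = 14.91%


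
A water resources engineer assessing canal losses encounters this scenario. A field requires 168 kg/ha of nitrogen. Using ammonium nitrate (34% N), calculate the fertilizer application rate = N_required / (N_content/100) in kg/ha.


Rate = N_required / (N_content / 100)
     = 168 / (34 / 100)
     = 168 / 0.34
     = 494.12 kg/ha


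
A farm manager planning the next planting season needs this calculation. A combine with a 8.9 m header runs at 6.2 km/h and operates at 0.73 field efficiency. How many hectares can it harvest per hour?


C = w * v * eta_f / 10
  = 8.9 * 6.2 * 0.73 / 10
  = 40.28 / 10
  = 4.03 ha/h


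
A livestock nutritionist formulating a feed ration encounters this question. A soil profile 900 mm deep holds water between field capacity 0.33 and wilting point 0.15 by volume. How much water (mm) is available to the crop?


AW = (FC - WP) * D
   = (0.33 - 0.15) * 900
   = 0.18 * 900
   = 162 mm


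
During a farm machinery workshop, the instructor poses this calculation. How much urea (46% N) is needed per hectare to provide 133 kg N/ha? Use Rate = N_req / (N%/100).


Rate = N_required / (N_content / 100)
     = 133 / (46 / 100)
     = 133 / 0.46
     = 289.13 kg/ha


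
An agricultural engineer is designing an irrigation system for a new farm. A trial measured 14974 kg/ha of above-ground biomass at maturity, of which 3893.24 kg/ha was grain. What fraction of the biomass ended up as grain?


HI = grain_yield / biomass
   = 3893.24 / 14974
   = 0.26


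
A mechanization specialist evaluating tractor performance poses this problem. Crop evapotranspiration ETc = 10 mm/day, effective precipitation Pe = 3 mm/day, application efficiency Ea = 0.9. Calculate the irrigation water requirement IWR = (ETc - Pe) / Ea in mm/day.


IWR = (ETc - Pe) / Ea
    = (10 - 3) / 0.9
    = 7 / 0.9
    = 7.78 mm/day


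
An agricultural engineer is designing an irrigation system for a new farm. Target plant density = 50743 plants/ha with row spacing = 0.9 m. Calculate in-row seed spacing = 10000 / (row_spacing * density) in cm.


spacing = 10000 / (row_sp * density)
        = 10000 / (0.9 * 50743)
        = 10000 / 45668.70
        = 0.21897 m = 21.90 cm


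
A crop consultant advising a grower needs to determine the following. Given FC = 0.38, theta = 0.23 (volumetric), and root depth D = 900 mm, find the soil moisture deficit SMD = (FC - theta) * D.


SMD = (FC - theta) * D
    = (0.38 - 0.23) * 900
    = 0.150 * 900
    = 135 mm


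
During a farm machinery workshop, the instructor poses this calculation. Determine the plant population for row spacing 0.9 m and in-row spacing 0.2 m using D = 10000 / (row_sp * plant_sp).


D = 10000 / (row_sp * plant_sp)
  = 10000 / (0.9 * 0.2)
  = 10000 / 0.1800
  = 55555.56 plants/ha


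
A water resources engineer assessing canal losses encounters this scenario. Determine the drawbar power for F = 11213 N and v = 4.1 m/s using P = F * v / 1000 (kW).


P = F * v / 1000
  = 11213 * 4.1 / 1000
  = 45973.30 / 1000
  = 45.97 kW


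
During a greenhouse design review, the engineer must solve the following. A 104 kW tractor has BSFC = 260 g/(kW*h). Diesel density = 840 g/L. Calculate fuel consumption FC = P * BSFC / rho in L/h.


FC = P * BSFC / rho_fuel
   = 104 * 260 / 840
   = 27040 / 840
   = 32.19 L/h


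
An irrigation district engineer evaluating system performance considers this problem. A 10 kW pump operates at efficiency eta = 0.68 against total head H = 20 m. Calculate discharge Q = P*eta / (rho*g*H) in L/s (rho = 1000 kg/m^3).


Q = (P * 1000 * eta) / (rho * g * H)
  = (10 * 1000 * 0.68) / (1000 * 9.81 * 20)
  = 6800 / 196200
  = 0.03466 m^3/s = 34.66 L/s


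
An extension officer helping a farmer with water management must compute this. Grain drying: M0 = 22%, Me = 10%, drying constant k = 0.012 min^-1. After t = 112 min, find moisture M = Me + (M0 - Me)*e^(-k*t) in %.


M = Me + (M0 - Me) * e^(-k*t)
  = 10 + (22 - 10) * e^(-0.012*112)
  = 10 + 12 * e^(-1.344)
  = 10 + 12 * 0.26080
  = 10 + 3.1296
  = 13.13%


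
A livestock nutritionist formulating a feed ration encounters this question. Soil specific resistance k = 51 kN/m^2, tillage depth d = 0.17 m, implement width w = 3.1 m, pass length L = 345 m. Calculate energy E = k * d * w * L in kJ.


E = k * d * w * L
  = 51 * 0.17 * 3.1 * 345
  = 9272.57 kJ


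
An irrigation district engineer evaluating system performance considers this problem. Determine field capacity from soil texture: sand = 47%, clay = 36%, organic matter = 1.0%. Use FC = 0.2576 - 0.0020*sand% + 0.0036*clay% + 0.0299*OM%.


FC = 0.2576 - 0.0020*47 + 0.0036*36 + 0.0299*1.0
   = 0.2576 - 0.0940 + 0.1296 + 0.0299
   = 0.3231


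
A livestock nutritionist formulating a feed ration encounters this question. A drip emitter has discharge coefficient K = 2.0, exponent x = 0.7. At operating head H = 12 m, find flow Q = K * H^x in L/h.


Q = K * H^x
  = 2.0 * 12^0.7
  = 2.0 * 5.6941
  = 11.39 L/h


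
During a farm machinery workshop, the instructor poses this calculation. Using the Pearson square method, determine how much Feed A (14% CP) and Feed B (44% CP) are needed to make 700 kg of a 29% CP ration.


parts_A = CP_b - target = 44 - 29 = 15
parts_B = target - CP_a = 29 - 14 = 15
total_parts = 15 + 15 = 30
Feed A = 700 * 15 / 30 = 350 kg
Feed B = 700 * 15 / 30 = 350 kg


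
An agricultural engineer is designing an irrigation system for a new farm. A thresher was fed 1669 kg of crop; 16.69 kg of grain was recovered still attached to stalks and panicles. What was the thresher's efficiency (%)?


eta = (total - unthreshed) / total * 100
    = (1669 - 16.69) / 1669 * 100
    = 1652.31 / 1669 * 100
    = 99%


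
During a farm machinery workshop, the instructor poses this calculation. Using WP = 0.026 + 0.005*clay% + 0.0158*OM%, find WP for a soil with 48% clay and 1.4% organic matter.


WP = 0.026 + 0.005*48 + 0.0158*1.4
   = 0.026 + 0.2400 + 0.0221
   = 0.2881


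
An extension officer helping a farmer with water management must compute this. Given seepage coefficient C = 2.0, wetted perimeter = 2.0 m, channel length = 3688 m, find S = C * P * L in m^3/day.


S = C * P * L
  = 2.0 * 2.0 * 3688
  = 14752 m^3/day


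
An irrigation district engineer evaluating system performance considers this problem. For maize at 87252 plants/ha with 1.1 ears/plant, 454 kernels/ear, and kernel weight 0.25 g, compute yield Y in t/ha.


Y = density * ears * kernels * kw
  = 87252 * 1.1 * 454 * 0.25 g/ha
  = 10893412.20 g/ha
  = 10893.41 kg/ha = 10.89 t/ha


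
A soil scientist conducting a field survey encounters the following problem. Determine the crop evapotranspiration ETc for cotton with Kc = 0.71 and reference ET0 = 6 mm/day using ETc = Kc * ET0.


ETc = Kc * ET0
    = 0.71 * 6
    = 4.26 mm/day


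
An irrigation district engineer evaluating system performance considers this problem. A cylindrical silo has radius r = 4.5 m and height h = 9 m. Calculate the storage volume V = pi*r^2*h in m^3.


V = pi * r^2 * h
  = pi * 4.5^2 * 9
  = pi * 20.25 * 9
  = 572.56 m^3


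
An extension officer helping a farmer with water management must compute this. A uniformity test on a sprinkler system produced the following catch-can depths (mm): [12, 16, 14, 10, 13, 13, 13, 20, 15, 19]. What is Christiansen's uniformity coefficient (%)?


xbar = 145 / 10 = 14.500
sum|xi - xbar| = 24
CU = 100 * (1 - 24 / (10 * 14.500))
   = 100 * (1 - 0.1655)
   = 83.45%


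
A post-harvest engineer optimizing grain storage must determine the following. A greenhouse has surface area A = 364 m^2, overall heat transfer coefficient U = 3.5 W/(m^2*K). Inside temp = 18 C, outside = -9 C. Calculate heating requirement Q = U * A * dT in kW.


dT = 18 - (-9) = 27 K
Q = U * A * dT
  = 3.5 * 364 * 27
  = 34398 W = 34.40 kW


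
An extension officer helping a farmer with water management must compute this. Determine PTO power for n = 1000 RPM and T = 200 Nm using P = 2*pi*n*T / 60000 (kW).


P = 2*pi*n*T / 60000
  = 2*pi * 1000 * 200 / 60000
  = 1256637.06 / 60000
  = 20.94 kW


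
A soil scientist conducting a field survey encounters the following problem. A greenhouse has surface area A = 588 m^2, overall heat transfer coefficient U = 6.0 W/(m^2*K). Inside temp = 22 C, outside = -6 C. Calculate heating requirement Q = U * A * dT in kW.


dT = 22 - (-6) = 28 K
Q = U * A * dT
  = 6.0 * 588 * 28
  = 98784 W = 98.78 kW


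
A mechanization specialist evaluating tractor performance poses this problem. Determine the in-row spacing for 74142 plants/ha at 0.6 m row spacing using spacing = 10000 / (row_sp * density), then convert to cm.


spacing = 10000 / (row_sp * density)
        = 10000 / (0.6 * 74142)
        = 10000 / 44485.20
        = 0.22479 m = 22.48 cm


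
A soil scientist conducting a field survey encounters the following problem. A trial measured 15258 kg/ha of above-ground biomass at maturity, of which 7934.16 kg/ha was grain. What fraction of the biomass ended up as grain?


HI = grain_yield / biomass
   = 7934.16 / 15258
   = 0.52


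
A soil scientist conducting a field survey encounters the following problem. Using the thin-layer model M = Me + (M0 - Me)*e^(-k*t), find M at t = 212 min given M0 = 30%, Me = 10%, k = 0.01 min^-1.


M = Me + (M0 - Me) * e^(-k*t)
  = 10 + (30 - 10) * e^(-0.01*212)
  = 10 + 20 * e^(-2.120)
  = 10 + 20 * 0.12003
  = 10 + 2.4006
  = 12.40%


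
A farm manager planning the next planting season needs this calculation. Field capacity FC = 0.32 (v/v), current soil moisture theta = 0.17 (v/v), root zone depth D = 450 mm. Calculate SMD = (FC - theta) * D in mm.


SMD = (FC - theta) * D
    = (0.32 - 0.17) * 450
    = 0.150 * 450
    = 67.50 mm


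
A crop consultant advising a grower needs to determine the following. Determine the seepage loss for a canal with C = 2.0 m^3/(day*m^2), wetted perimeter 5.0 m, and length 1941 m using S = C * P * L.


S = C * P * L
  = 2.0 * 5.0 * 1941
  = 19410 m^3/day


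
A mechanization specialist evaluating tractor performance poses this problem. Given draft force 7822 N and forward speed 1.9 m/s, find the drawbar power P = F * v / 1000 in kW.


P = F * v / 1000
  = 7822 * 1.9 / 1000
  = 14861.80 / 1000
  = 14.86 kW


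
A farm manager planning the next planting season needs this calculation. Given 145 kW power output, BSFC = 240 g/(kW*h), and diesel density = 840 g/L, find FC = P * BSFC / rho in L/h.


FC = P * BSFC / rho_fuel
   = 145 * 240 / 840
   = 34800 / 840
   = 41.43 L/h


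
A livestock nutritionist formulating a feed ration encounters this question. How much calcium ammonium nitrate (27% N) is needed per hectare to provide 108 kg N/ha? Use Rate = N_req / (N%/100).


Rate = N_required / (N_content / 100)
     = 108 / (27 / 100)
     = 108 / 0.27
     = 400 kg/ha


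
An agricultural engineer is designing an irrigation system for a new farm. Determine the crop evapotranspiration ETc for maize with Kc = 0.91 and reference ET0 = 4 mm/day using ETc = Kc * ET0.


ETc = Kc * ET0
    = 0.91 * 4
    = 3.64 mm/day


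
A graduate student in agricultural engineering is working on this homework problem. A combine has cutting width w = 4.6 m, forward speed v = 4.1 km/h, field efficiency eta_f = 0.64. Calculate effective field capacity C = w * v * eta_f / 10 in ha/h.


C = w * v * eta_f / 10
  = 4.6 * 4.1 * 0.64 / 10
  = 12.07 / 10
  = 1.21 ha/h


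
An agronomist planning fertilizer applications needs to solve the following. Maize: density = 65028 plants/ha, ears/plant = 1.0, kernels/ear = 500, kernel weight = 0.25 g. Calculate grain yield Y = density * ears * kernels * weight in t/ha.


Y = density * ears * kernels * kw
  = 65028 * 1.0 * 500 * 0.25 g/ha
  = 8128500 g/ha
  = 8128.50 kg/ha = 8.13 t/ha


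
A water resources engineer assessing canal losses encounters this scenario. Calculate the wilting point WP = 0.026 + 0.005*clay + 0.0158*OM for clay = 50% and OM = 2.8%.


WP = 0.026 + 0.005*50 + 0.0158*2.8
   = 0.026 + 0.2500 + 0.0442
   = 0.3202


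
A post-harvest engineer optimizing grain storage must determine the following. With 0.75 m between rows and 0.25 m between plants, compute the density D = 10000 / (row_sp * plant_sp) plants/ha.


D = 10000 / (row_sp * plant_sp)
  = 10000 / (0.75 * 0.25)
  = 10000 / 0.1875
  = 53333.33 plants/ha


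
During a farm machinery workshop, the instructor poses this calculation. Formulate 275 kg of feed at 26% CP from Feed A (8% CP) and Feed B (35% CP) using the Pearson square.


parts_A = CP_b - target = 35 - 26 = 9
parts_B = target - CP_a = 26 - 8 = 18
total_parts = 9 + 18 = 27
Feed A = 275 * 9 / 27 = 91.67 kg
Feed B = 275 * 18 / 27 = 183.33 kg

91.67 kg


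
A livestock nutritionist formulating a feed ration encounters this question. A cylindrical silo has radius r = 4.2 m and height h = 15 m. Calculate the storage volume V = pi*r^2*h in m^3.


V = pi * r^2 * h
  = pi * 4.2^2 * 15
  = pi * 17.64 * 15
  = 831.27 m^3


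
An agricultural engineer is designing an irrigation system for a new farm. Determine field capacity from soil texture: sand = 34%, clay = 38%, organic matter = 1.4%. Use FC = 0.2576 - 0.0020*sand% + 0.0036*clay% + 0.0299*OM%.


FC = 0.2576 - 0.0020*34 + 0.0036*38 + 0.0299*1.4
   = 0.2576 - 0.0680 + 0.1368 + 0.0419
   = 0.3683


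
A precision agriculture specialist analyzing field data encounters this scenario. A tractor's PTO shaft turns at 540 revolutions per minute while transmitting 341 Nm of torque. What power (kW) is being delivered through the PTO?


P = 2*pi*n*T / 60000
  = 2*pi * 540 * 341 / 60000
  = 1156985.74 / 60000
  = 19.28 kW


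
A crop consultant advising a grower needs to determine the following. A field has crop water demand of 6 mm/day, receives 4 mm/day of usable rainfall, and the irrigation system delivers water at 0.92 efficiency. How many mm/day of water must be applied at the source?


IWR = (ETc - Pe) / Ea
    = (6 - 4) / 0.92
    = 2 / 0.92
    = 2.17 mm/day


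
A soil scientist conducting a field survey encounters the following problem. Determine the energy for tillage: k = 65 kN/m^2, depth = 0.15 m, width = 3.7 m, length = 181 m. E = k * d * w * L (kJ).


E = k * d * w * L
  = 65 * 0.15 * 3.7 * 181
  = 6529.58 kJ


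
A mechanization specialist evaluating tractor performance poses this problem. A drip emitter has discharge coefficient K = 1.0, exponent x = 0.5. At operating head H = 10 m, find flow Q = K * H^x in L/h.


Q = K * H^x
  = 1.0 * 10^0.5
  = 1.0 * 3.1623
  = 3.16 L/h


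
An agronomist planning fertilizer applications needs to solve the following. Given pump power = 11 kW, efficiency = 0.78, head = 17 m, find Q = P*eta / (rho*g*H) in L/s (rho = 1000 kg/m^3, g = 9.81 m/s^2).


Q = (P * 1000 * eta) / (rho * g * H)
  = (11 * 1000 * 0.78) / (1000 * 9.81 * 17)
  = 8580 / 166770
  = 0.05145 m^3/s = 51.45 L/s


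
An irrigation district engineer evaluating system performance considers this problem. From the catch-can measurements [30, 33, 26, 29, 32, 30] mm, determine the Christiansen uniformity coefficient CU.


xbar = 180 / 6 = 30
sum|xi - xbar| = 10
CU = 100 * (1 - 10 / (6 * 30))
   = 100 * (1 - 0.0556)
   = 94.44%


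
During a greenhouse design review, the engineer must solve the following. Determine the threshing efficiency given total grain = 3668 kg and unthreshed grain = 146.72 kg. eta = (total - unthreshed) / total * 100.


eta = (total - unthreshed) / total * 100
    = (3668 - 146.72) / 3668 * 100
    = 3521.28 / 3668 * 100
    = 96%


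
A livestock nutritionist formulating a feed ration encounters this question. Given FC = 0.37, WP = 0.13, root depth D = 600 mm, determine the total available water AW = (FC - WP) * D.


AW = (FC - WP) * D
   = (0.37 - 0.13) * 600
   = 0.24 * 600
   = 144 mm


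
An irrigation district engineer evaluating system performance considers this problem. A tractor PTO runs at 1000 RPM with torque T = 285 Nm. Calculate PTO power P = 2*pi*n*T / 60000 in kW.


P = 2*pi*n*T / 60000
  = 2*pi * 1000 * 285 / 60000
  = 1790707.81 / 60000
  = 29.85 kW


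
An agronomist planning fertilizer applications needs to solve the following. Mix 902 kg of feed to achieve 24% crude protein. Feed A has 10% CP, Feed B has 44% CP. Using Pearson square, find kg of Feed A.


parts_A = CP_b - target = 44 - 24 = 20
parts_B = target - CP_a = 24 - 10 = 14
total_parts = 20 + 14 = 34
Feed A = 902 * 20 / 34 = 530.59 kg
Feed B = 902 * 14 / 34 = 371.41 kg

530.59 kg


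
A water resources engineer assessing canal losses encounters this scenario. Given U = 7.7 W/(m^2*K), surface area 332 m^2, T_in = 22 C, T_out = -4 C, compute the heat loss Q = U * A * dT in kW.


dT = 22 - (-4) = 26 K
Q = U * A * dT
  = 7.7 * 332 * 26
  = 66466.40 W = 66.47 kW


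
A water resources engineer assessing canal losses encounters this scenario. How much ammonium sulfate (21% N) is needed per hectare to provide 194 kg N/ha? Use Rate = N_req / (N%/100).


Rate = N_required / (N_content / 100)
     = 194 / (21 / 100)
     = 194 / 0.21
     = 923.81 kg/ha


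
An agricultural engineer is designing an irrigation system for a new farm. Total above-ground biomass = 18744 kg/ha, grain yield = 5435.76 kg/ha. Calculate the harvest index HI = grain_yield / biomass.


HI = grain_yield / biomass
   = 5435.76 / 18744
   = 0.29


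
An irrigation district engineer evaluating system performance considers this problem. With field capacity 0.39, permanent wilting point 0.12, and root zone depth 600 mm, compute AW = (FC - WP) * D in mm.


AW = (FC - WP) * D
   = (0.39 - 0.12) * 600
   = 0.27 * 600
   = 162 mm


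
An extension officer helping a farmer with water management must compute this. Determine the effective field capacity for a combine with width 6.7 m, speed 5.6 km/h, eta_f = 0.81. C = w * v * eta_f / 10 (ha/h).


C = w * v * eta_f / 10
  = 6.7 * 5.6 * 0.81 / 10
  = 30.39 / 10
  = 3.04 ha/h


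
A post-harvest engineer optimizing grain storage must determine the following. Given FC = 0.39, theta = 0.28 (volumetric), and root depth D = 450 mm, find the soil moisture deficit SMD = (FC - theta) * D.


SMD = (FC - theta) * D
    = (0.39 - 0.28) * 450
    = 0.110 * 450
    = 49.50 mm


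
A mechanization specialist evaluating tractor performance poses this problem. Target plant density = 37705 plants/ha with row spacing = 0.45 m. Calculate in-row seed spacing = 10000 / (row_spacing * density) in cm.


spacing = 10000 / (row_sp * density)
        = 10000 / (0.45 * 37705)
        = 10000 / 16967.25
        = 0.58937 m = 58.94 cm


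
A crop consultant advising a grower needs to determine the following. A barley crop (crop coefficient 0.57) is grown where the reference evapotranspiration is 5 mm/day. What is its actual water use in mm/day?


ETc = Kc * ET0
    = 0.57 * 5
    = 2.85 mm/day


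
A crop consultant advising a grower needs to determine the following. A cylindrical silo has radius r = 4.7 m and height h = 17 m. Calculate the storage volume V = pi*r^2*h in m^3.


V = pi * r^2 * h
  = pi * 4.7^2 * 17
  = pi * 22.09 * 17
  = 1179.76 m^3


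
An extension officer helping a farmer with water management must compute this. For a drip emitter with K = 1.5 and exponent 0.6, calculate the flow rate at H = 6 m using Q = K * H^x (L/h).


Q = K * H^x
  = 1.5 * 6^0.6
  = 1.5 * 2.9302
  = 4.40 L/h


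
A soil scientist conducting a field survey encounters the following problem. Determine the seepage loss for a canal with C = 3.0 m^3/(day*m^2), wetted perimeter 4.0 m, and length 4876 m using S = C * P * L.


S = C * P * L
  = 3.0 * 4.0 * 4876
  = 58512 m^3/day


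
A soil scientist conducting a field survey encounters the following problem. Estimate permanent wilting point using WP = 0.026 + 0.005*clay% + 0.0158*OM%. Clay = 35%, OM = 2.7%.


WP = 0.026 + 0.005*35 + 0.0158*2.7
   = 0.026 + 0.1750 + 0.0427
   = 0.2437


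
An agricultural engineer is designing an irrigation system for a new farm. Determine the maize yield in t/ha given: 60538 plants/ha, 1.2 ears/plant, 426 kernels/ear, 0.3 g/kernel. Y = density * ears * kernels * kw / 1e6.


Y = density * ears * kernels * kw
  = 60538 * 1.2 * 426 * 0.3 g/ha
  = 9284107.68 g/ha
  = 9284.11 kg/ha = 9.28 t/ha


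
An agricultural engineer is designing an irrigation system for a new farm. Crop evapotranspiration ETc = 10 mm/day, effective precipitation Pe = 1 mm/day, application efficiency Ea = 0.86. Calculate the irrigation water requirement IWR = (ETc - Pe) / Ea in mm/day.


IWR = (ETc - Pe) / Ea
    = (10 - 1) / 0.86
    = 9 / 0.86
    = 10.47 mm/day


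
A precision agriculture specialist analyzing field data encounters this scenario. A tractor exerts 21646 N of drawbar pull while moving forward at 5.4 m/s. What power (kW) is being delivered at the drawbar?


P = F * v / 1000
  = 21646 * 5.4 / 1000
  = 116888.40 / 1000
  = 116.89 kW


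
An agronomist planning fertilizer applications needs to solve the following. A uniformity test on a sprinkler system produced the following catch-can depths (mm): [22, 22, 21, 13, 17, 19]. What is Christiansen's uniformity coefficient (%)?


xbar = 114 / 6 = 19
sum|xi - xbar| = 16
CU = 100 * (1 - 16 / (6 * 19))
   = 100 * (1 - 0.1404)
   = 85.96%


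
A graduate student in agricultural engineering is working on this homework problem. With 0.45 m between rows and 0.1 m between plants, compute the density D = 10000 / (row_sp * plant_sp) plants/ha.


D = 10000 / (row_sp * plant_sp)
  = 10000 / (0.45 * 0.1)
  = 10000 / 0.0450
  = 222222.22 plants/ha


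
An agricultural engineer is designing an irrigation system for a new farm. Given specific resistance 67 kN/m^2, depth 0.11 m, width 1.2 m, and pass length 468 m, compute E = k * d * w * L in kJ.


E = k * d * w * L
  = 67 * 0.11 * 1.2 * 468
  = 4138.99 kJ


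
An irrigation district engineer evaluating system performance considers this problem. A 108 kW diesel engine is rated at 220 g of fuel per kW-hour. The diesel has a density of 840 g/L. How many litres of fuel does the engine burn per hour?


FC = P * BSFC / rho_fuel
   = 108 * 220 / 840
   = 23760 / 840
   = 28.29 L/h


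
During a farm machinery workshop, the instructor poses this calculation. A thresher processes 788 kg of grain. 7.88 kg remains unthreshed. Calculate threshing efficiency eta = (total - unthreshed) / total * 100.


eta = (total - unthreshed) / total * 100
    = (788 - 7.88) / 788 * 100
    = 780.12 / 788 * 100
    = 99%


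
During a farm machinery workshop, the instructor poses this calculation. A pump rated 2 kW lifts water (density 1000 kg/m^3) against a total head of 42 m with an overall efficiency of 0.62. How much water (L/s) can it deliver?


Q = (P * 1000 * eta) / (rho * g * H)
  = (2 * 1000 * 0.62) / (1000 * 9.81 * 42)
  = 1240 / 412020
  = 0.00301 m^3/s = 3.01 L/s


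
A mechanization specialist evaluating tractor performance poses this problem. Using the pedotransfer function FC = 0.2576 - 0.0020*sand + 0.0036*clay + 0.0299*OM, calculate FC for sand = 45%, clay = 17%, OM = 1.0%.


FC = 0.2576 - 0.0020*45 + 0.0036*17 + 0.0299*1.0
   = 0.2576 - 0.0900 + 0.0612 + 0.0299
   = 0.2587


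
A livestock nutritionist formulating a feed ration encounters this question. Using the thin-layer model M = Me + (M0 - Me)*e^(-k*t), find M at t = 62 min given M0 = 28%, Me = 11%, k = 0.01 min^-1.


M = Me + (M0 - Me) * e^(-k*t)
  = 11 + (28 - 11) * e^(-0.01*62)
  = 11 + 17 * e^(-0.620)
  = 11 + 17 * 0.53794
  = 11 + 9.1451
  = 20.15%


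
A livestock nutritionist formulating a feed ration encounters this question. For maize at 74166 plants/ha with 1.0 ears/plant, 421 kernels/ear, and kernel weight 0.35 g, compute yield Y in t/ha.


Y = density * ears * kernels * kw
  = 74166 * 1.0 * 421 * 0.35 g/ha
  = 10928360.10 g/ha
  = 10928.36 kg/ha = 10.93 t/ha


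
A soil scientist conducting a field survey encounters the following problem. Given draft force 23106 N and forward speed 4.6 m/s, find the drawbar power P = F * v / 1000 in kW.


P = F * v / 1000
  = 23106 * 4.6 / 1000
  = 106287.60 / 1000
  = 106.29 kW


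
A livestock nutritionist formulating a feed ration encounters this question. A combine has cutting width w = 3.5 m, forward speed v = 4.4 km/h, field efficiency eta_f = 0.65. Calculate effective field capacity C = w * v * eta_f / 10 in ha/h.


C = w * v * eta_f / 10
  = 3.5 * 4.4 * 0.65 / 10
  = 10.01 / 10
  = 1.00 ha/h


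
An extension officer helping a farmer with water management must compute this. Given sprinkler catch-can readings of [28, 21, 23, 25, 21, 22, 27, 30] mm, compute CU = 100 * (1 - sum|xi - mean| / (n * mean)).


xbar = 197 / 8 = 24.625
sum|xi - xbar| = 23
CU = 100 * (1 - 23 / (8 * 24.625))
   = 100 * (1 - 0.1168)
   = 88.32%


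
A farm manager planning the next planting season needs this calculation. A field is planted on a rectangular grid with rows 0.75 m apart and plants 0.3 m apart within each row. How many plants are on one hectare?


D = 10000 / (row_sp * plant_sp)
  = 10000 / (0.75 * 0.3)
  = 10000 / 0.2250
  = 44444.44 plants/ha


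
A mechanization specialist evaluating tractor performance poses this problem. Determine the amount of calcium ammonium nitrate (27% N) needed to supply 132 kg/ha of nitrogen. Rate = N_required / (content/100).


Rate = N_required / (N_content / 100)
     = 132 / (27 / 100)
     = 132 / 0.27
     = 488.89 kg/ha


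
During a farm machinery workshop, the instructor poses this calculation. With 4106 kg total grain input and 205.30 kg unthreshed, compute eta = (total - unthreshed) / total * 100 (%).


eta = (total - unthreshed) / total * 100
    = (4106 - 205.30) / 4106 * 100
    = 3900.70 / 4106 * 100
    = 95%


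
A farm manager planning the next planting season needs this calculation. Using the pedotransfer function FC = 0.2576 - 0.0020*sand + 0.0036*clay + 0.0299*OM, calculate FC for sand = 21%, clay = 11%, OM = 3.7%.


FC = 0.2576 - 0.0020*21 + 0.0036*11 + 0.0299*3.7
   = 0.2576 - 0.0420 + 0.0396 + 0.1106
   = 0.3658


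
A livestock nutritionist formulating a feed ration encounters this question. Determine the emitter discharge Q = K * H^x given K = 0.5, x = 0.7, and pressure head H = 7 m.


Q = K * H^x
  = 0.5 * 7^0.7
  = 0.5 * 3.9045
  = 1.95 L/h


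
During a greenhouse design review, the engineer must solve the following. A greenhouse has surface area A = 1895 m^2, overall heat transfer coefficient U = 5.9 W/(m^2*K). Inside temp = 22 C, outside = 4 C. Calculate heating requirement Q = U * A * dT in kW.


dT = 22 - (4) = 18 K
Q = U * A * dT
  = 5.9 * 1895 * 18
  = 201249 W = 201.25 kW


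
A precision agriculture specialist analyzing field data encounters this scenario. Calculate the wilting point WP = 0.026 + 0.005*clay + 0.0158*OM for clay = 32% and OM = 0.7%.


WP = 0.026 + 0.005*32 + 0.0158*0.7
   = 0.026 + 0.1600 + 0.0111
   = 0.1971


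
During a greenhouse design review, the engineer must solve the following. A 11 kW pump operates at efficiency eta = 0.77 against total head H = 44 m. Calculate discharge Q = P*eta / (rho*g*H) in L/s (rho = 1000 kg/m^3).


Q = (P * 1000 * eta) / (rho * g * H)
  = (11 * 1000 * 0.77) / (1000 * 9.81 * 44)
  = 8470 / 431640
  = 0.01962 m^3/s = 19.62 L/s


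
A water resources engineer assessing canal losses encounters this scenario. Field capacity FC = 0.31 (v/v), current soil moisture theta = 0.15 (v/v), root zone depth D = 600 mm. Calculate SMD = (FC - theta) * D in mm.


SMD = (FC - theta) * D
    = (0.31 - 0.15) * 600
    = 0.160 * 600
    = 96 mm


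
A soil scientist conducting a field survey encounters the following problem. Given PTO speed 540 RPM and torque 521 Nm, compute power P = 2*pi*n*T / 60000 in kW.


P = 2*pi*n*T / 60000
  = 2*pi * 540 * 521 / 60000
  = 1767711.35 / 60000
  = 29.46 kW


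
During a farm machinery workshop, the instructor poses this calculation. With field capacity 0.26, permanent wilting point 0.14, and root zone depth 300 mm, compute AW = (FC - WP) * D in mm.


AW = (FC - WP) * D
   = (0.26 - 0.14) * 300
   = 0.12 * 300
   = 36 mm


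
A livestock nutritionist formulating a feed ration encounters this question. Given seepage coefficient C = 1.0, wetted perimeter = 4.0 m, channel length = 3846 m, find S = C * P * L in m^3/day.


S = C * P * L
  = 1.0 * 4.0 * 3846
  = 15384 m^3/day


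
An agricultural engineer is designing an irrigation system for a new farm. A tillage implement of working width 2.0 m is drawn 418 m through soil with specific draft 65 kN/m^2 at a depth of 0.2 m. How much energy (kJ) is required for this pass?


E = k * d * w * L
  = 65 * 0.2 * 2.0 * 418
  = 10868 kJ


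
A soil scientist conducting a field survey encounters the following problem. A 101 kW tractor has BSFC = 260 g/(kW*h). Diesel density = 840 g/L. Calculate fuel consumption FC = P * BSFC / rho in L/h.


FC = P * BSFC / rho_fuel
   = 101 * 260 / 840
   = 26260 / 840
   = 31.26 L/h


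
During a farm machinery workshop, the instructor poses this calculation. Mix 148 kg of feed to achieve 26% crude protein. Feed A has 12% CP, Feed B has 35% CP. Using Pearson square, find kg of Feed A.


parts_A = CP_b - target = 35 - 26 = 9
parts_B = target - CP_a = 26 - 12 = 14
total_parts = 9 + 14 = 23
Feed A = 148 * 9 / 23 = 57.91 kg
Feed B = 148 * 14 / 23 = 90.09 kg

57.91 kg


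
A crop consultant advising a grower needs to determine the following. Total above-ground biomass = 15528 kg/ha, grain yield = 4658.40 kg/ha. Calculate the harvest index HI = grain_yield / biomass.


HI = grain_yield / biomass
   = 4658.40 / 15528
   = 0.30


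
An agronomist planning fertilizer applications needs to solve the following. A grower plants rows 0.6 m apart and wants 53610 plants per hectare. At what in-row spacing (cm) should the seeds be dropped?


spacing = 10000 / (row_sp * density)
        = 10000 / (0.6 * 53610)
        = 10000 / 32166
        = 0.31089 m = 31.09 cm


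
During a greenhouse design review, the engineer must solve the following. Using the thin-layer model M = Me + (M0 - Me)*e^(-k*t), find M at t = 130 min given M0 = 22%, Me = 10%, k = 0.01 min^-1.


M = Me + (M0 - Me) * e^(-k*t)
  = 10 + (22 - 10) * e^(-0.01*130)
  = 10 + 12 * e^(-1.300)
  = 10 + 12 * 0.27253
  = 10 + 3.2704
  = 13.27%


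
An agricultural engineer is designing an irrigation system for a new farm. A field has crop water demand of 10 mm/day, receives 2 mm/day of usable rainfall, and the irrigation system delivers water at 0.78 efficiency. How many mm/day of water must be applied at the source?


IWR = (ETc - Pe) / Ea
    = (10 - 2) / 0.78
    = 8 / 0.78
    = 10.26 mm/day


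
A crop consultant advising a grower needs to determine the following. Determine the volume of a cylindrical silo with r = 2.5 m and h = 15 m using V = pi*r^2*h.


V = pi * r^2 * h
  = pi * 2.5^2 * 15
  = pi * 6.25 * 15
  = 294.52 m^3


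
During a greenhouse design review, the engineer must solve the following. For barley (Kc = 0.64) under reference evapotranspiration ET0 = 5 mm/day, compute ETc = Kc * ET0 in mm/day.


ETc = Kc * ET0
    = 0.64 * 5
    = 3.20 mm/day


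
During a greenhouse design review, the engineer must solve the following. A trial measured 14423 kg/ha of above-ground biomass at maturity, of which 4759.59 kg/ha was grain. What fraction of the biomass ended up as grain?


HI = grain_yield / biomass
   = 4759.59 / 14423
   = 0.33


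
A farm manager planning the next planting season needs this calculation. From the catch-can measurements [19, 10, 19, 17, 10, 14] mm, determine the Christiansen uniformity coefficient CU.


xbar = 89 / 6 = 14.833
sum|xi - xbar| = 21
CU = 100 * (1 - 21 / (6 * 14.833))
   = 100 * (1 - 0.2360)
   = 76.40%


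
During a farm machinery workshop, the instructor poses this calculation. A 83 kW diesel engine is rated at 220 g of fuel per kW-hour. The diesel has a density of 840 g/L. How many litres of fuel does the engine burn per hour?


FC = P * BSFC / rho_fuel
   = 83 * 220 / 840
   = 18260 / 840
   = 21.74 L/h


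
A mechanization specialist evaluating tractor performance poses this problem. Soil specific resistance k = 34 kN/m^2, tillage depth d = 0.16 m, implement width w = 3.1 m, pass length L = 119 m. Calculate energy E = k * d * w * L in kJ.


E = k * d * w * L
  = 34 * 0.16 * 3.1 * 119
  = 2006.82 kJ


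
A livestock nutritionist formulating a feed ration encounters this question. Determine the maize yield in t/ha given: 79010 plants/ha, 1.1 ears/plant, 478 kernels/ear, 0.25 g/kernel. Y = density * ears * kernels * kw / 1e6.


Y = density * ears * kernels * kw
  = 79010 * 1.1 * 478 * 0.25 g/ha
  = 10385864.50 g/ha
  = 10385.86 kg/ha = 10.39 t/ha
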